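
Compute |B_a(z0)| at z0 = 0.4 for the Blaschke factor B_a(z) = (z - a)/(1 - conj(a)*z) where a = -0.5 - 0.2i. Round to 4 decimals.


Step 1: Numerator z0 - a = 0.4 - (-0.5 - 0.2i) = 0.9 + 0.2i
Step 2: Denominator 1 - conj(a)*z0 = 1 - (-0.5 + 0.2i)*0.4 = 1.2 - 0.08i
Step 3: |z0 - a|^2 = 0.9^2 + 0.2^2 = 0.85; |1 - conj(a)*z0|^2 = 1.2^2 + (-0.08)^2 = 1.4464
Step 4: |B_a(0.4)| = sqrt(0.85 / 1.4464) = sqrt(0.587666)
Step 5: = 0.7666

0.7666


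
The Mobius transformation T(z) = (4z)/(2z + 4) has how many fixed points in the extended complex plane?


Step 1: Fixed points satisfy T(z) = z
Step 2: 2z^2 = 0
Step 3: Discriminant = 0^2 - 4*2*0 = 0
Step 4: Number of fixed points = 1

1


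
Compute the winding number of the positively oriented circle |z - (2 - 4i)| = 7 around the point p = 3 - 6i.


Step 1: Center c = (2, -4), radius = 7
Step 2: |p - c|^2 = 1^2 + (-2)^2 = 5
Step 3: r^2 = 49
Step 4: |p-c| < r so winding number = 1

1


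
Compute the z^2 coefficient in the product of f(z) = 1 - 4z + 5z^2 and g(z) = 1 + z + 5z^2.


Step 1: z^2 term in f*g comes from: (1)*(5z^2) + (-4z)*(z) + (5z^2)*(1)
Step 2: = 5 - 4 + 5
Step 3: = 6

6


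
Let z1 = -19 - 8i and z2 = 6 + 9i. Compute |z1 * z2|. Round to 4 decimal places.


Step 1: |z1| = sqrt((-19)^2 + (-8)^2) = sqrt(425)
Step 2: |z2| = sqrt(6^2 + 9^2) = sqrt(117)
Step 3: |z1*z2| = |z1|*|z2| = sqrt(425) * sqrt(117) = sqrt(425 * 117) = sqrt(49725)
Step 4: = 222.991

222.991


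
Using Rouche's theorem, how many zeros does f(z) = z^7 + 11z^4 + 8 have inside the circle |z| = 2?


Step 1: On |z| = 2 the three terms have sizes |z^7| = 2^7 = 128, |11z^4| = 11*2^4 = 176, |8| = 8
Step 2: The dominant term is g(z) = 11z^4; let h(z) = z^7 + 8 so f = g + h
Step 3: On |z| = 2: |g| = 176 and |h| <= 128 + 8 = 136
Step 4: Since 176 > 136, |h| < |g| on |z| = 2, so by Rouche f has the same number of zeros as g inside |z| < 2
Step 5: g(z) = 11z^4 has 4 zeros (at the origin, multiplicity 4) inside |z| < 2. Answer = 4

4


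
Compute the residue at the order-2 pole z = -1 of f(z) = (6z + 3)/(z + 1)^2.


Step 1: Pole of order 2 at z = -1
Step 2: Res = lim d/dz [(z + 1)^2 * f(z)] as z -> -1
Step 3: (z + 1)^2 * f(z) = 6z + 3
Step 4: d/dz[6z + 3] = 6

6


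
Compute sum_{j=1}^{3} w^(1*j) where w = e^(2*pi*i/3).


Step 1: The sum sum_{j=1}^{n} w^(k*j) equals n if n | k, else 0.
Step 2: Here n = 3, k = 1
Step 3: Does n divide k? 3 | 1 -> False
Step 4: Sum = 0

0


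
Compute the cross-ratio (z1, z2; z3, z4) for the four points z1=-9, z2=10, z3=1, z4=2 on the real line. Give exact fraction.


Step 1: (z1-z3)(z2-z4) = (-10) * 8 = -80
Step 2: (z1-z4)(z2-z3) = (-11) * 9 = -99
Step 3: Cross-ratio = 80/99 = 80/99

80/99


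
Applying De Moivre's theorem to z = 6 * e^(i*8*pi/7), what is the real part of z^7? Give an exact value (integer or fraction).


Step 1: By De Moivre's theorem, z^7 = 6^7 * e^(i*7*8*pi/7) = 279936 * (cos(8*pi) + i*sin(8*pi))
Step 2: |z|^7 = 6^7 = 279936
Step 3: Reduce the angle mod 2*pi: 8*pi - 8*pi = 0
Step 4: cos(0) = 1
Step 5: Re(z^7) = 279936 * 1 = 279936

279936


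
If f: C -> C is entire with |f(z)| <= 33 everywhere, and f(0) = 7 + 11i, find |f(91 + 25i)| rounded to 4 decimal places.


Step 1: By Liouville's theorem, a bounded entire function is constant.
Step 2: f(z) = f(0) = 7 + 11i for all z.
Step 3: |f(w)| = |7 + 11i| = sqrt(49 + 121)
Step 4: = 13.0384

13.0384


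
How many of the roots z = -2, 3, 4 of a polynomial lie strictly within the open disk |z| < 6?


Step 1: Check each root:
  z = -2: |-2| = 2 < 6
  z = 3: |3| = 3 < 6
  z = 4: |4| = 4 < 6
Step 2: Count = 3

3


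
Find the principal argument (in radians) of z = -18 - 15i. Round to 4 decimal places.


Step 1: z = -18 - 15i
Step 2: arg(z) = atan2(-15, -18)
Step 3: arg(z) = -2.4469

-2.4469


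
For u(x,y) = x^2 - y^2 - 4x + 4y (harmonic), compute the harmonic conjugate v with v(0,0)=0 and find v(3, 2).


Step 1: v_x = -u_y = 2y - 4
Step 2: v_y = u_x = 2x - 4
Step 3: v = 2xy - 4x - 4y + C
Step 4: v(0,0) = 0 => C = 0
Step 5: v(3, 2) = -8

-8


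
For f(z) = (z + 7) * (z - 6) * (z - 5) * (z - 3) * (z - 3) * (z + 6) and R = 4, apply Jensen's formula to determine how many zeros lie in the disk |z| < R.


Jensen's formula: (1/2pi)*integral log|f(Re^it)|dt = log|f(0)| + sum_{|a_k|<R} log(R/|a_k|)
Step 1: f(0) = 7 * (-6) * (-5) * (-3) * (-3) * 6 = 11340
Step 2: log|f(0)| = log|-7| + log|6| + log|5| + log|3| + log|3| + log|-6| = 9.3361
Step 3: Zeros inside |z| < 4: 3, 3
Step 4: Jensen sum = log(4/3) + log(4/3) = 0.5754
Step 5: n(R) = number of terms in the Jensen sum = count of zeros inside |z| < 4 = 2

2


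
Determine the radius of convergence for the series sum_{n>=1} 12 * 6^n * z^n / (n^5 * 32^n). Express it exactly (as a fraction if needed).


Step 1: General term a_n = 12 * 6^n / (n^5 * 32^n)
Step 2: By the root test, |a_n|^(1/n) = 12^(1/n) * 6 / (n^(5/n) * 32) -> 6/32 as n -> infinity (since 12^(1/n) -> 1 and n^(5/n) -> 1)
Step 3: R = 1/lim|a_n|^(1/n) = 32/6 = 16/3

16/3


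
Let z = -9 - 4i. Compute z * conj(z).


Step 1: conj(z) = -9 + 4i
Step 2: z * conj(z) = (-9)^2 + (-4)^2
Step 3: = 81 + 16 = 97

97


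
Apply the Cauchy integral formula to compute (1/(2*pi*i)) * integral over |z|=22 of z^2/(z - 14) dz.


Step 1: f(z) = z^2, a = 14 is inside |z| = 22
Step 2: By Cauchy integral formula: (1/(2pi*i)) * integral = f(a)
Step 3: f(14) = 14^2 = 196

196


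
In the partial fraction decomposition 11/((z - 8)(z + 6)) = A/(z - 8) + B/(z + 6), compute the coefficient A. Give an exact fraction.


Step 1: Multiply both sides by (z - 8) and set z = 8
Step 2: A = 11 / (8 + 6)
Step 3: A = 11 / 14
Step 4: A = 11/14

11/14


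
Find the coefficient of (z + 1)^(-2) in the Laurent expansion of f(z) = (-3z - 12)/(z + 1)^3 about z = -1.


Step 1: Write the numerator in powers of (z + 1): -3z - 12 = -3(z + 1) + (-3*(-1) - 12) = -3(z + 1) - 9
Step 2: Divide by (z + 1)^3: f(z) = -9(z + 1)^(-3) - 3(z + 1)^(-2)
Step 3: This finite sum is the Laurent series of f about z = -1.
Step 4: Coefficient of (z + 1)^(-2) = coefficient of (z + 1) in the re-centred numerator = -3

-3


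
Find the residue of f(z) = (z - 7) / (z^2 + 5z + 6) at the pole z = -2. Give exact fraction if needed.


Step 1: Q(z) = z^2 + 5z + 6 = (z + 2)(z + 3)
Step 2: Q'(z) = 2z + 5
Step 3: Q'(-2) = 1, P(-2) = -9
Step 4: Res = P(-2)/Q'(-2) = -9/1 = -9

-9


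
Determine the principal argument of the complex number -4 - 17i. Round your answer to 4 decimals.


Step 1: z = -4 - 17i
Step 2: arg(z) = atan2(-17, -4)
Step 3: arg(z) = -1.8019

-1.8019


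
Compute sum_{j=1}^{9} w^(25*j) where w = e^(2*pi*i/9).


Step 1: The sum sum_{j=1}^{n} w^(k*j) equals n if n | k, else 0.
Step 2: Here n = 9, k = 25
Step 3: Does n divide k? 9 | 25 -> False
Step 4: Sum = 0

0


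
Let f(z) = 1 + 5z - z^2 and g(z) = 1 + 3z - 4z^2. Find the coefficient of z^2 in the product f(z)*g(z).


Step 1: z^2 term in f*g comes from: (1)*(-4z^2) + (5z)*(3z) + (-z^2)*(1)
Step 2: = -4 + 15 - 1
Step 3: = 10

10


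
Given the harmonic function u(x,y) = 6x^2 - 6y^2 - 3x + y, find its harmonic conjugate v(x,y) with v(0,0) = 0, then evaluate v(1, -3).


Step 1: v_x = -u_y = 12y - 1
Step 2: v_y = u_x = 12x - 3
Step 3: v = 12xy - x - 3y + C
Step 4: v(0,0) = 0 => C = 0
Step 5: v(1, -3) = -28

-28


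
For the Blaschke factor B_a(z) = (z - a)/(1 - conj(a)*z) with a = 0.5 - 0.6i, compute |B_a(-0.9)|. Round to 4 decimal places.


Step 1: Numerator z0 - a = -0.9 - (0.5 - 0.6i) = -1.4 + 0.6i
Step 2: Denominator 1 - conj(a)*z0 = 1 - (0.5 + 0.6i)*(-0.9) = 1.45 + 0.54i
Step 3: |z0 - a|^2 = (-1.4)^2 + 0.6^2 = 2.32; |1 - conj(a)*z0|^2 = 1.45^2 + 0.54^2 = 2.3941
Step 4: |B_a(-0.9)| = sqrt(2.32 / 2.3941) = sqrt(0.969049)
Step 5: = 0.9844

0.9844


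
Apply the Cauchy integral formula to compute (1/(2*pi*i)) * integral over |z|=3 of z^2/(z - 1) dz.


Step 1: f(z) = z^2, a = 1 is inside |z| = 3
Step 2: By Cauchy integral formula: (1/(2pi*i)) * integral = f(a)
Step 3: f(1) = 1^2 = 1

1


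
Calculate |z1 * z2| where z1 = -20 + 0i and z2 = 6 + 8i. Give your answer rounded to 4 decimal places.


Step 1: |z1| = sqrt((-20)^2 + 0^2) = sqrt(400)
Step 2: |z2| = sqrt(6^2 + 8^2) = sqrt(100)
Step 3: |z1*z2| = |z1|*|z2| = sqrt(400) * sqrt(100) = sqrt(400 * 100) = sqrt(40000)
Step 4: = 200.0

200.0


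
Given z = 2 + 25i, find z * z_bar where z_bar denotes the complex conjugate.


Step 1: conj(z) = 2 - 25i
Step 2: z * conj(z) = 2^2 + 25^2
Step 3: = 4 + 625 = 629

629


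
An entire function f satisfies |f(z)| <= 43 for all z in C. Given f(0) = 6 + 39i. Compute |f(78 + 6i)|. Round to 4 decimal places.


Step 1: By Liouville's theorem, a bounded entire function is constant.
Step 2: f(z) = f(0) = 6 + 39i for all z.
Step 3: |f(w)| = |6 + 39i| = sqrt(36 + 1521)
Step 4: = 39.4588

39.4588


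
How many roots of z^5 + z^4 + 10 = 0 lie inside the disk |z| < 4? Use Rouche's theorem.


Step 1: On |z| = 4 the three terms have sizes |z^5| = 4^5 = 1024, |z^4| = 4^4 = 256, |10| = 10
Step 2: The dominant term is g(z) = z^5; let h(z) = z^4 + 10 so f = g + h
Step 3: On |z| = 4: |g| = 1024 and |h| <= 256 + 10 = 266
Step 4: Since 1024 > 266, |h| < |g| on |z| = 4, so by Rouche f has the same number of zeros as g inside |z| < 4
Step 5: g(z) = z^5 has 5 zeros (all at the origin) inside |z| < 4. Answer = 5

5


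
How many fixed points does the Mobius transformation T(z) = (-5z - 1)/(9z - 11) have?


Step 1: Fixed points satisfy T(z) = z
Step 2: 9z^2 - 6z + 1 = 0
Step 3: Discriminant = (-6)^2 - 4*9*1 = 0
Step 4: Number of fixed points = 1

1


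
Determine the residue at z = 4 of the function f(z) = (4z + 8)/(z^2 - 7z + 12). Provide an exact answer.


Step 1: Q(z) = z^2 - 7z + 12 = (z - 4)(z - 3)
Step 2: Q'(z) = 2z - 7
Step 3: Q'(4) = 1, P(4) = 24
Step 4: Res = P(4)/Q'(4) = 24/1 = 24

24


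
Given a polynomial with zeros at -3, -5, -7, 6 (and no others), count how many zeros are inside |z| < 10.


Step 1: Check each root:
  z = -3: |-3| = 3 < 10
  z = -5: |-5| = 5 < 10
  z = -7: |-7| = 7 < 10
  z = 6: |6| = 6 < 10
Step 2: Count = 4

4


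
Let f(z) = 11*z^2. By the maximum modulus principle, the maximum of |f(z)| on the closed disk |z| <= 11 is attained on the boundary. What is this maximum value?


Step 1: On |z| = 11, |f(z)| = 11 * |z|^2 = 11 * 11^2
Step 2: By maximum modulus principle, maximum is on boundary.
Step 3: Maximum = 11 * 121 = 1331

1331


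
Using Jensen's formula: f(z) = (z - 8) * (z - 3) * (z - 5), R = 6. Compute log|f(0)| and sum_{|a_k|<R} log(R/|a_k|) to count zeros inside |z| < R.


Jensen's formula: (1/2pi)*integral log|f(Re^it)|dt = log|f(0)| + sum_{|a_k|<R} log(R/|a_k|)
Step 1: f(0) = (-8) * (-3) * (-5) = -120
Step 2: log|f(0)| = log|8| + log|3| + log|5| = 4.7875
Step 3: Zeros inside |z| < 6: 3, 5
Step 4: Jensen sum = log(6/3) + log(6/5) = 0.8755
Step 5: n(R) = number of terms in the Jensen sum = count of zeros inside |z| < 6 = 2

2


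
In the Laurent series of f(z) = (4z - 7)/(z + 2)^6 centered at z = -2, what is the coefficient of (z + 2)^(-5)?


Step 1: Write the numerator in powers of (z + 2): 4z - 7 = 4(z + 2) + (4*(-2) - 7) = 4(z + 2) - 15
Step 2: Divide by (z + 2)^6: f(z) = -15(z + 2)^(-6) + 4(z + 2)^(-5)
Step 3: This finite sum is the Laurent series of f about z = -2.
Step 4: Coefficient of (z + 2)^(-5) = coefficient of (z + 2) in the re-centred numerator = 4

4


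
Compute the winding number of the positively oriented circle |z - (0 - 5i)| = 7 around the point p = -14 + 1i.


Step 1: Center c = (0, -5), radius = 7
Step 2: |p - c|^2 = (-14)^2 + 6^2 = 232
Step 3: r^2 = 49
Step 4: |p-c| > r so winding number = 0

0


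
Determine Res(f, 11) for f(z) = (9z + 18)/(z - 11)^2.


Step 1: Pole of order 2 at z = 11
Step 2: Res = lim d/dz [(z - 11)^2 * f(z)] as z -> 11
Step 3: (z - 11)^2 * f(z) = 9z + 18
Step 4: d/dz[9z + 18] = 9

9


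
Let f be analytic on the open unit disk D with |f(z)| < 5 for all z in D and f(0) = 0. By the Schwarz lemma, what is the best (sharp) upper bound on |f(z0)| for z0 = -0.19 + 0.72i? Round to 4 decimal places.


Step 1: g = f/5 maps D -> D with g(0) = 0, so by the Schwarz lemma |g(z)| <= |z|, i.e. |f(z)| <= 5|z|; this is sharp (f(z) = 5z).
Step 2: |z0|^2 = (-0.19)^2 + 0.72^2 = 0.5545
Step 3: |z0| = sqrt(0.5545) = 0.744648
Step 4: Best bound = 5 * |z0| = 5 * 0.744648 = 3.7232

3.7232


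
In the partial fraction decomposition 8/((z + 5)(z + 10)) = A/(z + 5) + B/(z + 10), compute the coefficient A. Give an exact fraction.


Step 1: Multiply both sides by (z + 5) and set z = -5
Step 2: A = 8 / (-5 + 10)
Step 3: A = 8 / 5
Step 4: A = 8/5

8/5


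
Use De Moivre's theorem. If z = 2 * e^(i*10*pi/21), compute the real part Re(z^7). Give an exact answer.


Step 1: By De Moivre's theorem, z^7 = 2^7 * e^(i*7*10*pi/21) = 128 * (cos(10*pi/3) + i*sin(10*pi/3))
Step 2: |z|^7 = 2^7 = 128
Step 3: Reduce the angle mod 2*pi: 10*pi/3 - 2*pi = 4*pi/3
Step 4: cos(4*pi/3) = -1/2
Step 5: Re(z^7) = 128 * (-1/2) = -64

-64


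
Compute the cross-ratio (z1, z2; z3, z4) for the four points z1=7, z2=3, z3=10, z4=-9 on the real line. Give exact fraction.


Step 1: (z1-z3)(z2-z4) = (-3) * 12 = -36
Step 2: (z1-z4)(z2-z3) = 16 * (-7) = -112
Step 3: Cross-ratio = 36/112 = 9/28

9/28


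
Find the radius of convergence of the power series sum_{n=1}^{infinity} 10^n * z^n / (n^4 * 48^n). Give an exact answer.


Step 1: General term a_n = 10^n / (n^4 * 48^n)
Step 2: By the root test, |a_n|^(1/n) = 10 / (n^(4/n) * 48) -> 10/48 as n -> infinity (since n^(4/n) -> 1)
Step 3: R = 1/lim|a_n|^(1/n) = 48/10 = 24/5

24/5


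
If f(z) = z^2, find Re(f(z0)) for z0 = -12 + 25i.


Step 1: z0 = -12 + 25i
Step 2: z0^2 = (-12)^2 - 25^2 - 600i
Step 3: real part = 144 - 625 = -481

-481


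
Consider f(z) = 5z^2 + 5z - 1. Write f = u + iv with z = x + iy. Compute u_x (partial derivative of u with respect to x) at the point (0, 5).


Step 1: f(z) = 5(x+iy)^2 + 5(x+iy) - 1
Step 2: u = 5(x^2 - y^2) + 5x - 1
Step 3: u_x = 10x + 5
Step 4: At (0, 5): u_x = 0 + 5 = 5

5


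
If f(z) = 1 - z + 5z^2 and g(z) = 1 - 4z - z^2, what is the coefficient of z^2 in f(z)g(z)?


Step 1: z^2 term in f*g comes from: (1)*(-z^2) + (-z)*(-4z) + (5z^2)*(1)
Step 2: = -1 + 4 + 5
Step 3: = 8

8


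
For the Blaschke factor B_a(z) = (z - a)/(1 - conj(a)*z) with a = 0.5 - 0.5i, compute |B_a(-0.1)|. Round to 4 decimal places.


Step 1: Numerator z0 - a = -0.1 - (0.5 - 0.5i) = -0.6 + 0.5i
Step 2: Denominator 1 - conj(a)*z0 = 1 - (0.5 + 0.5i)*(-0.1) = 1.05 + 0.05i
Step 3: |z0 - a|^2 = (-0.6)^2 + 0.5^2 = 0.61; |1 - conj(a)*z0|^2 = 1.05^2 + 0.05^2 = 1.105
Step 4: |B_a(-0.1)| = sqrt(0.61 / 1.105) = sqrt(0.552036)
Step 5: = 0.743

0.743


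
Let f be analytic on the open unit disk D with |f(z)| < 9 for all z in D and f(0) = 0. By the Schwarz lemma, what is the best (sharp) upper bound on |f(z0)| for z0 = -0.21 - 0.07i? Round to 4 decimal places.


Step 1: g = f/9 maps D -> D with g(0) = 0, so by the Schwarz lemma |g(z)| <= |z|, i.e. |f(z)| <= 9|z|; this is sharp (f(z) = 9z).
Step 2: |z0|^2 = (-0.21)^2 + (-0.07)^2 = 0.049
Step 3: |z0| = sqrt(0.049) = 0.221359
Step 4: Best bound = 9 * |z0| = 9 * 0.221359 = 1.9922

1.9922


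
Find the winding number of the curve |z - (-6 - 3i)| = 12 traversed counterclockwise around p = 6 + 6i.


Step 1: Center c = (-6, -3), radius = 12
Step 2: |p - c|^2 = 12^2 + 9^2 = 225
Step 3: r^2 = 144
Step 4: |p-c| > r so winding number = 0

0


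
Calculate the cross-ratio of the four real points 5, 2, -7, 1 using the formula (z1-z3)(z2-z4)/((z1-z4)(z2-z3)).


Step 1: (z1-z3)(z2-z4) = 12 * 1 = 12
Step 2: (z1-z4)(z2-z3) = 4 * 9 = 36
Step 3: Cross-ratio = 12/36 = 1/3

1/3


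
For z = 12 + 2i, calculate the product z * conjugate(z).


Step 1: conj(z) = 12 - 2i
Step 2: z * conj(z) = 12^2 + 2^2
Step 3: = 144 + 4 = 148

148


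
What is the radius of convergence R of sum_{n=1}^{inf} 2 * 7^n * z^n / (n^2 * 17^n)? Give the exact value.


Step 1: General term a_n = 2 * 7^n / (n^2 * 17^n)
Step 2: By the root test, |a_n|^(1/n) = 2^(1/n) * 7 / (n^(2/n) * 17) -> 7/17 as n -> infinity (since 2^(1/n) -> 1 and n^(2/n) -> 1)
Step 3: R = 1/lim|a_n|^(1/n) = 17/7

17/7


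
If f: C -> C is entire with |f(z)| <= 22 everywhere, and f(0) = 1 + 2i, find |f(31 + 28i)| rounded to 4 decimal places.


Step 1: By Liouville's theorem, a bounded entire function is constant.
Step 2: f(z) = f(0) = 1 + 2i for all z.
Step 3: |f(w)| = |1 + 2i| = sqrt(1 + 4)
Step 4: = 2.2361

2.2361


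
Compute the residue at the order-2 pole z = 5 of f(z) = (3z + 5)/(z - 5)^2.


Step 1: Pole of order 2 at z = 5
Step 2: Res = lim d/dz [(z - 5)^2 * f(z)] as z -> 5
Step 3: (z - 5)^2 * f(z) = 3z + 5
Step 4: d/dz[3z + 5] = 3

3


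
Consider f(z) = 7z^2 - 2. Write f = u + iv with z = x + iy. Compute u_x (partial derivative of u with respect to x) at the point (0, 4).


Step 1: f(z) = 7(x+iy)^2 - 2
Step 2: u = 7(x^2 - y^2) - 2
Step 3: u_x = 14x + 0
Step 4: At (0, 4): u_x = 0 + 0 = 0

0


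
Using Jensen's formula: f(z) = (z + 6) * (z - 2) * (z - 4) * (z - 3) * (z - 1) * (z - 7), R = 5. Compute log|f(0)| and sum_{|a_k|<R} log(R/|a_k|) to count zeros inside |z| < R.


Jensen's formula: (1/2pi)*integral log|f(Re^it)|dt = log|f(0)| + sum_{|a_k|<R} log(R/|a_k|)
Step 1: f(0) = 6 * (-2) * (-4) * (-3) * (-1) * (-7) = -1008
Step 2: log|f(0)| = log|-6| + log|2| + log|4| + log|3| + log|1| + log|7| = 6.9157
Step 3: Zeros inside |z| < 5: 2, 4, 3, 1
Step 4: Jensen sum = log(5/2) + log(5/4) + log(5/3) + log(5/1) = 3.2597
Step 5: n(R) = number of terms in the Jensen sum = count of zeros inside |z| < 5 = 4

4


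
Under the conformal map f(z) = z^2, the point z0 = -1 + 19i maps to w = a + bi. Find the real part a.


Step 1: z0 = -1 + 19i
Step 2: z0^2 = (-1)^2 - 19^2 - 38i
Step 3: real part = 1 - 361 = -360

-360


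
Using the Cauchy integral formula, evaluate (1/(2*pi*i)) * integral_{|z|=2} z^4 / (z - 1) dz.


Step 1: f(z) = z^4, a = 1 is inside |z| = 2
Step 2: By Cauchy integral formula: (1/(2pi*i)) * integral = f(a)
Step 3: f(1) = 1^4 = 1

1


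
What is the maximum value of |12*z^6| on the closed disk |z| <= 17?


Step 1: On |z| = 17, |f(z)| = 12 * |z|^6 = 12 * 17^6
Step 2: By maximum modulus principle, maximum is on boundary.
Step 3: Maximum = 12 * 24137569 = 289650828

289650828


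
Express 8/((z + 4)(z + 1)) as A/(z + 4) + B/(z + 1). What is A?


Step 1: Multiply both sides by (z + 4) and set z = -4
Step 2: A = 8 / (-4 + 1)
Step 3: A = 8 / (-3)
Step 4: A = -8/3

-8/3


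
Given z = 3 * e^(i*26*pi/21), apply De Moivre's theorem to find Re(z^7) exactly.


Step 1: By De Moivre's theorem, z^7 = 3^7 * e^(i*7*26*pi/21) = 2187 * (cos(26*pi/3) + i*sin(26*pi/3))
Step 2: |z|^7 = 3^7 = 2187
Step 3: Reduce the angle mod 2*pi: 26*pi/3 - 8*pi = 2*pi/3
Step 4: cos(2*pi/3) = -1/2
Step 5: Re(z^7) = 2187 * (-1/2) = -2187/2

-2187/2


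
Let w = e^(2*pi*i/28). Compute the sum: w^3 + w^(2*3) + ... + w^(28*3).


Step 1: The sum sum_{j=1}^{n} w^(k*j) equals n if n | k, else 0.
Step 2: Here n = 28, k = 3
Step 3: Does n divide k? 28 | 3 -> False
Step 4: Sum = 0

0


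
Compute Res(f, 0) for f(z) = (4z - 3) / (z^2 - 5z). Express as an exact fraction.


Step 1: Q(z) = z^2 - 5z = (z)(z - 5)
Step 2: Q'(z) = 2z - 5
Step 3: Q'(0) = -5, P(0) = -3
Step 4: Res = P(0)/Q'(0) = -3/(-5) = 3/5

3/5


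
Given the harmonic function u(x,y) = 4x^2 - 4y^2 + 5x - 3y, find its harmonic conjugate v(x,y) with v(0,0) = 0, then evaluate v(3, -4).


Step 1: v_x = -u_y = 8y + 3
Step 2: v_y = u_x = 8x + 5
Step 3: v = 8xy + 3x + 5y + C
Step 4: v(0,0) = 0 => C = 0
Step 5: v(3, -4) = -107

-107


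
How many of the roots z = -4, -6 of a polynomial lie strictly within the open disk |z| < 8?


Step 1: Check each root:
  z = -4: |-4| = 4 < 8
  z = -6: |-6| = 6 < 8
Step 2: Count = 2

2


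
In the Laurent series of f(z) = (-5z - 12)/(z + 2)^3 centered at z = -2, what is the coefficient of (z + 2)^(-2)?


Step 1: Write the numerator in powers of (z + 2): -5z - 12 = -5(z + 2) + (-5*(-2) - 12) = -5(z + 2) - 2
Step 2: Divide by (z + 2)^3: f(z) = -2(z + 2)^(-3) - 5(z + 2)^(-2)
Step 3: This finite sum is the Laurent series of f about z = -2.
Step 4: Coefficient of (z + 2)^(-2) = coefficient of (z + 2) in the re-centred numerator = -5

-5


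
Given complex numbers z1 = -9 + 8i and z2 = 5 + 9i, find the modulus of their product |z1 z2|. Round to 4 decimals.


Step 1: |z1| = sqrt((-9)^2 + 8^2) = sqrt(145)
Step 2: |z2| = sqrt(5^2 + 9^2) = sqrt(106)
Step 3: |z1*z2| = |z1|*|z2| = sqrt(145) * sqrt(106) = sqrt(145 * 106) = sqrt(15370)
Step 4: = 123.9758

123.9758


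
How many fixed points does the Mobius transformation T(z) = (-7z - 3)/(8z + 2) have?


Step 1: Fixed points satisfy T(z) = z
Step 2: 8z^2 + 9z + 3 = 0
Step 3: Discriminant = 9^2 - 4*8*3 = -15
Step 4: Number of fixed points = 2

2


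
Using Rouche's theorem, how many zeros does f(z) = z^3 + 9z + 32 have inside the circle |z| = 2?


Step 1: On |z| = 2 the three terms have sizes |z^3| = 2^3 = 8, |9z| = 9*2 = 18, |32| = 32
Step 2: The dominant term is g(z) = 32; let h(z) = z^3 + 9z so f = g + h
Step 3: On |z| = 2: |g| = 32 and |h| <= 8 + 18 = 26
Step 4: Since 32 > 26, |h| < |g| on |z| = 2, so by Rouche f has the same number of zeros as g inside |z| < 2
Step 5: g(z) = 32 is a nonzero constant with no zeros inside |z| < 2. Answer = 0

0


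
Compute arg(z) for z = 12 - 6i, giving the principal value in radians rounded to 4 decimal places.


Step 1: z = 12 - 6i
Step 2: arg(z) = atan2(-6, 12)
Step 3: arg(z) = -0.4636

-0.4636


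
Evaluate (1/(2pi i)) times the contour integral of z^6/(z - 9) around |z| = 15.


Step 1: f(z) = z^6, a = 9 is inside |z| = 15
Step 2: By Cauchy integral formula: (1/(2pi*i)) * integral = f(a)
Step 3: f(9) = 9^6 = 531441

531441


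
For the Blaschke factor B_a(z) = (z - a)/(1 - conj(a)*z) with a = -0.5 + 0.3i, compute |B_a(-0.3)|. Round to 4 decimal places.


Step 1: Numerator z0 - a = -0.3 - (-0.5 + 0.3i) = 0.2 - 0.3i
Step 2: Denominator 1 - conj(a)*z0 = 1 - (-0.5 - 0.3i)*(-0.3) = 0.85 - 0.09i
Step 3: |z0 - a|^2 = 0.2^2 + (-0.3)^2 = 0.13; |1 - conj(a)*z0|^2 = 0.85^2 + (-0.09)^2 = 0.7306
Step 4: |B_a(-0.3)| = sqrt(0.13 / 0.7306) = sqrt(0.177936)
Step 5: = 0.4218

0.4218


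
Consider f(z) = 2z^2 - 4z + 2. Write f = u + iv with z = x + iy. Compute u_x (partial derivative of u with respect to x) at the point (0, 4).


Step 1: f(z) = 2(x+iy)^2 - 4(x+iy) + 2
Step 2: u = 2(x^2 - y^2) - 4x + 2
Step 3: u_x = 4x - 4
Step 4: At (0, 4): u_x = 0 - 4 = -4

-4


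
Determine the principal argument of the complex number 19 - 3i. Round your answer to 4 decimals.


Step 1: z = 19 - 3i
Step 2: arg(z) = atan2(-3, 19)
Step 3: arg(z) = -0.1566

-0.1566


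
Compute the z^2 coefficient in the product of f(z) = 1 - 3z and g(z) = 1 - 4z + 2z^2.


Step 1: z^2 term in f*g comes from: (1)*(2z^2) + (-3z)*(-4z) + (0)*(1)
Step 2: = 2 + 12 + 0
Step 3: = 14

14


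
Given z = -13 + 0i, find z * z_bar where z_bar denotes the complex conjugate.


Step 1: conj(z) = -13 - 0i
Step 2: z * conj(z) = (-13)^2 + 0^2
Step 3: = 169 + 0 = 169

169


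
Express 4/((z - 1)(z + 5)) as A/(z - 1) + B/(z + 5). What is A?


Step 1: Multiply both sides by (z - 1) and set z = 1
Step 2: A = 4 / (1 + 5)
Step 3: A = 4 / 6
Step 4: A = 2/3

2/3


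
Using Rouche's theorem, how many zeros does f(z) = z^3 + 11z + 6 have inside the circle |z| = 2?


Step 1: On |z| = 2 the three terms have sizes |z^3| = 2^3 = 8, |11z| = 11*2 = 22, |6| = 6
Step 2: The dominant term is g(z) = 11z; let h(z) = z^3 + 6 so f = g + h
Step 3: On |z| = 2: |g| = 22 and |h| <= 8 + 6 = 14
Step 4: Since 22 > 14, |h| < |g| on |z| = 2, so by Rouche f has the same number of zeros as g inside |z| < 2
Step 5: g(z) = 11z has 1 zero (at the origin, multiplicity 1) inside |z| < 2. Answer = 1

1


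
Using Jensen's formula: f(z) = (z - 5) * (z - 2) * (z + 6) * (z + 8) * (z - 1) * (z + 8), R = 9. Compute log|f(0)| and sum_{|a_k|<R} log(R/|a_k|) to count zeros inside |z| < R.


Jensen's formula: (1/2pi)*integral log|f(Re^it)|dt = log|f(0)| + sum_{|a_k|<R} log(R/|a_k|)
Step 1: f(0) = (-5) * (-2) * 6 * 8 * (-1) * 8 = -3840
Step 2: log|f(0)| = log|5| + log|2| + log|-6| + log|-8| + log|1| + log|-8| = 8.2532
Step 3: Zeros inside |z| < 9: 5, 2, -6, -8, 1, -8
Step 4: Jensen sum = log(9/5) + log(9/2) + log(9/6) + log(9/8) + log(9/1) + log(9/8) = 4.9301
Step 5: n(R) = number of terms in the Jensen sum = count of zeros inside |z| < 9 = 6

6


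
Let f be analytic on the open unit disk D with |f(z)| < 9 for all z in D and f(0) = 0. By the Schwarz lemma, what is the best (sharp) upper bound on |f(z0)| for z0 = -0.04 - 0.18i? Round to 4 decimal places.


Step 1: g = f/9 maps D -> D with g(0) = 0, so by the Schwarz lemma |g(z)| <= |z|, i.e. |f(z)| <= 9|z|; this is sharp (f(z) = 9z).
Step 2: |z0|^2 = (-0.04)^2 + (-0.18)^2 = 0.034
Step 3: |z0| = sqrt(0.034) = 0.184391
Step 4: Best bound = 9 * |z0| = 9 * 0.184391 = 1.6595

1.6595


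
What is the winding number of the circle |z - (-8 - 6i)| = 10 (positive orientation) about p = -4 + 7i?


Step 1: Center c = (-8, -6), radius = 10
Step 2: |p - c|^2 = 4^2 + 13^2 = 185
Step 3: r^2 = 100
Step 4: |p-c| > r so winding number = 0

0


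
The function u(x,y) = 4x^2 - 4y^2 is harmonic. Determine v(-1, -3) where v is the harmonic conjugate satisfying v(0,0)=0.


Step 1: v_x = -u_y = 8y + 0
Step 2: v_y = u_x = 8x + 0
Step 3: v = 8xy + C
Step 4: v(0,0) = 0 => C = 0
Step 5: v(-1, -3) = 24

24


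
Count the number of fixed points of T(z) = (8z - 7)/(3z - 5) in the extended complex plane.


Step 1: Fixed points satisfy T(z) = z
Step 2: 3z^2 - 13z + 7 = 0
Step 3: Discriminant = (-13)^2 - 4*3*7 = 85
Step 4: Number of fixed points = 2

2


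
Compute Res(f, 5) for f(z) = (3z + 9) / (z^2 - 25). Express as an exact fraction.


Step 1: Q(z) = z^2 - 25 = (z - 5)(z + 5)
Step 2: Q'(z) = 2z
Step 3: Q'(5) = 10, P(5) = 24
Step 4: Res = P(5)/Q'(5) = 24/10 = 12/5

12/5


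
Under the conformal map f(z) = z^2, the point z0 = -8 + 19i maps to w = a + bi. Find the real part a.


Step 1: z0 = -8 + 19i
Step 2: z0^2 = (-8)^2 - 19^2 - 304i
Step 3: real part = 64 - 361 = -297

-297


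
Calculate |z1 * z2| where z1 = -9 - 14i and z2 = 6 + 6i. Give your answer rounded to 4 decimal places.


Step 1: |z1| = sqrt((-9)^2 + (-14)^2) = sqrt(277)
Step 2: |z2| = sqrt(6^2 + 6^2) = sqrt(72)
Step 3: |z1*z2| = |z1|*|z2| = sqrt(277) * sqrt(72) = sqrt(277 * 72) = sqrt(19944)
Step 4: = 141.2232

141.2232


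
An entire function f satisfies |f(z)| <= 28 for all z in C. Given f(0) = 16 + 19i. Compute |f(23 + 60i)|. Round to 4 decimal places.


Step 1: By Liouville's theorem, a bounded entire function is constant.
Step 2: f(z) = f(0) = 16 + 19i for all z.
Step 3: |f(w)| = |16 + 19i| = sqrt(256 + 361)
Step 4: = 24.8395

24.8395


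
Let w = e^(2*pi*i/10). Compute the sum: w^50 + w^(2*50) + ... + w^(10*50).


Step 1: The sum sum_{j=1}^{n} w^(k*j) equals n if n | k, else 0.
Step 2: Here n = 10, k = 50
Step 3: Does n divide k? 10 | 50 -> True
Step 4: Sum = 10

10


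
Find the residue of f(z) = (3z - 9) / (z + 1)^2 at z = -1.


Step 1: Pole of order 2 at z = -1
Step 2: Res = lim d/dz [(z + 1)^2 * f(z)] as z -> -1
Step 3: (z + 1)^2 * f(z) = 3z - 9
Step 4: d/dz[3z - 9] = 3

3


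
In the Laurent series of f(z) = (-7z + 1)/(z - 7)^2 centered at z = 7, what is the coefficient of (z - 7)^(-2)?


Step 1: Write the numerator in powers of (z - 7): -7z + 1 = -7(z - 7) + (-7*7 + 1) = -7(z - 7) - 48
Step 2: Divide by (z - 7)^2: f(z) = -48(z - 7)^(-2) - 7(z - 7)^(-1)
Step 3: This finite sum is the Laurent series of f about z = 7.
Step 4: Coefficient of (z - 7)^(-2) = -7*7 + 1 = -48

-48


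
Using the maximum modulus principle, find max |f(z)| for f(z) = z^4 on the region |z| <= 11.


Step 1: On |z| = 11, |f(z)| = |z|^4 = 11^4
Step 2: By maximum modulus principle, maximum is on boundary.
Step 3: Maximum = 14641 = 14641

14641


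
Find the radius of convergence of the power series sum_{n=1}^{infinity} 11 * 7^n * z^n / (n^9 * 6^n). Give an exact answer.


Step 1: General term a_n = 11 * 7^n / (n^9 * 6^n)
Step 2: By the root test, |a_n|^(1/n) = 11^(1/n) * 7 / (n^(9/n) * 6) -> 7/6 as n -> infinity (since 11^(1/n) -> 1 and n^(9/n) -> 1)
Step 3: R = 1/lim|a_n|^(1/n) = 6/7

6/7


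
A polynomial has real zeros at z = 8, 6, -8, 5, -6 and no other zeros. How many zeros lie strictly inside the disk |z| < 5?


Step 1: Check each root:
  z = 8: |8| = 8 >= 5
  z = 6: |6| = 6 >= 5
  z = -8: |-8| = 8 >= 5
  z = 5: |5| = 5 >= 5
  z = -6: |-6| = 6 >= 5
Step 2: Count = 0

0


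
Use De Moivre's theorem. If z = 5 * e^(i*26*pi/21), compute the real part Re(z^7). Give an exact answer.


Step 1: By De Moivre's theorem, z^7 = 5^7 * e^(i*7*26*pi/21) = 78125 * (cos(26*pi/3) + i*sin(26*pi/3))
Step 2: |z|^7 = 5^7 = 78125
Step 3: Reduce the angle mod 2*pi: 26*pi/3 - 8*pi = 2*pi/3
Step 4: cos(2*pi/3) = -1/2
Step 5: Re(z^7) = 78125 * (-1/2) = -78125/2

-78125/2


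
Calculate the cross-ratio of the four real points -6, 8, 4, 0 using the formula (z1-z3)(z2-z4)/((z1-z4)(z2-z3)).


Step 1: (z1-z3)(z2-z4) = (-10) * 8 = -80
Step 2: (z1-z4)(z2-z3) = (-6) * 4 = -24
Step 3: Cross-ratio = 80/24 = 10/3

10/3


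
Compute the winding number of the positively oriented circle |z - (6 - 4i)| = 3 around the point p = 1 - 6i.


Step 1: Center c = (6, -4), radius = 3
Step 2: |p - c|^2 = (-5)^2 + (-2)^2 = 29
Step 3: r^2 = 9
Step 4: |p-c| > r so winding number = 0

0


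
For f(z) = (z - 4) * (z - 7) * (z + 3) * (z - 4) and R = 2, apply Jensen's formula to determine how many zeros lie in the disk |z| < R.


Jensen's formula: (1/2pi)*integral log|f(Re^it)|dt = log|f(0)| + sum_{|a_k|<R} log(R/|a_k|)
Step 1: f(0) = (-4) * (-7) * 3 * (-4) = -336
Step 2: log|f(0)| = log|4| + log|7| + log|-3| + log|4| = 5.8171
Step 3: Zeros inside |z| < 2: none
Step 4: Jensen sum = (empty sum) = 0
Step 5: n(R) = number of terms in the Jensen sum = count of zeros inside |z| < 2 = 0

0


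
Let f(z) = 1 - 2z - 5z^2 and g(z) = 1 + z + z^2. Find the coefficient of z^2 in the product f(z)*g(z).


Step 1: z^2 term in f*g comes from: (1)*(z^2) + (-2z)*(z) + (-5z^2)*(1)
Step 2: = 1 - 2 - 5
Step 3: = -6

-6


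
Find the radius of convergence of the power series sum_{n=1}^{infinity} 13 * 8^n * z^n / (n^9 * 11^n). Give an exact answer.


Step 1: General term a_n = 13 * 8^n / (n^9 * 11^n)
Step 2: By the root test, |a_n|^(1/n) = 13^(1/n) * 8 / (n^(9/n) * 11) -> 8/11 as n -> infinity (since 13^(1/n) -> 1 and n^(9/n) -> 1)
Step 3: R = 1/lim|a_n|^(1/n) = 11/8

11/8


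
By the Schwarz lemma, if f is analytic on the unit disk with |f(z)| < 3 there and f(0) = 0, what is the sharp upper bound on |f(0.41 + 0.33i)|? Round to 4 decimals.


Step 1: g = f/3 maps D -> D with g(0) = 0, so by the Schwarz lemma |g(z)| <= |z|, i.e. |f(z)| <= 3|z|; this is sharp (f(z) = 3z).
Step 2: |z0|^2 = 0.41^2 + 0.33^2 = 0.277
Step 3: |z0| = sqrt(0.277) = 0.526308
Step 4: Best bound = 3 * |z0| = 3 * 0.526308 = 1.5789

1.5789


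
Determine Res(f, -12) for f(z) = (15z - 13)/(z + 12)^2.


Step 1: Pole of order 2 at z = -12
Step 2: Res = lim d/dz [(z + 12)^2 * f(z)] as z -> -12
Step 3: (z + 12)^2 * f(z) = 15z - 13
Step 4: d/dz[15z - 13] = 15

15


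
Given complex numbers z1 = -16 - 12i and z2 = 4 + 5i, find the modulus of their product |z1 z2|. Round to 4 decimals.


Step 1: |z1| = sqrt((-16)^2 + (-12)^2) = sqrt(400)
Step 2: |z2| = sqrt(4^2 + 5^2) = sqrt(41)
Step 3: |z1*z2| = |z1|*|z2| = sqrt(400) * sqrt(41) = sqrt(400 * 41) = sqrt(16400)
Step 4: = 128.0625

128.0625


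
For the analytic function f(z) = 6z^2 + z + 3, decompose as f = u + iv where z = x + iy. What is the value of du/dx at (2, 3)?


Step 1: f(z) = 6(x+iy)^2 + (x+iy) + 3
Step 2: u = 6(x^2 - y^2) + x + 3
Step 3: u_x = 12x + 1
Step 4: At (2, 3): u_x = 24 + 1 = 25

25


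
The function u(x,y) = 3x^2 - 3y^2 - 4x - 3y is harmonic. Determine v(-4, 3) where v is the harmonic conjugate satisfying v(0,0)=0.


Step 1: v_x = -u_y = 6y + 3
Step 2: v_y = u_x = 6x - 4
Step 3: v = 6xy + 3x - 4y + C
Step 4: v(0,0) = 0 => C = 0
Step 5: v(-4, 3) = -96

-96


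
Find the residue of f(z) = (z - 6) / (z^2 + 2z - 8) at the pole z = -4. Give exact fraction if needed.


Step 1: Q(z) = z^2 + 2z - 8 = (z + 4)(z - 2)
Step 2: Q'(z) = 2z + 2
Step 3: Q'(-4) = -6, P(-4) = -10
Step 4: Res = P(-4)/Q'(-4) = -10/(-6) = 5/3

5/3


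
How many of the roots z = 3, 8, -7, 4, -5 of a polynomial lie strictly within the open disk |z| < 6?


Step 1: Check each root:
  z = 3: |3| = 3 < 6
  z = 8: |8| = 8 >= 6
  z = -7: |-7| = 7 >= 6
  z = 4: |4| = 4 < 6
  z = -5: |-5| = 5 < 6
Step 2: Count = 3

3


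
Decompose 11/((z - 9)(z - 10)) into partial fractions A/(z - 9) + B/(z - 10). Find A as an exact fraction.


Step 1: Multiply both sides by (z - 9) and set z = 9
Step 2: A = 11 / (9 - 10)
Step 3: A = 11 / (-1)
Step 4: A = -11

-11


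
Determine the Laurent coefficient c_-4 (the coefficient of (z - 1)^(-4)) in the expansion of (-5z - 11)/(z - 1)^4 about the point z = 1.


Step 1: Write the numerator in powers of (z - 1): -5z - 11 = -5(z - 1) + (-5*1 - 11) = -5(z - 1) - 16
Step 2: Divide by (z - 1)^4: f(z) = -16(z - 1)^(-4) - 5(z - 1)^(-3)
Step 3: This finite sum is the Laurent series of f about z = 1.
Step 4: Coefficient of (z - 1)^(-4) = -5*1 - 11 = -16

-16


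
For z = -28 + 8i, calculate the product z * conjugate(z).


Step 1: conj(z) = -28 - 8i
Step 2: z * conj(z) = (-28)^2 + 8^2
Step 3: = 784 + 64 = 848

848


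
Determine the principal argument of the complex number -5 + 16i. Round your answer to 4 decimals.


Step 1: z = -5 + 16i
Step 2: arg(z) = atan2(16, -5)
Step 3: arg(z) = 1.8737

1.8737


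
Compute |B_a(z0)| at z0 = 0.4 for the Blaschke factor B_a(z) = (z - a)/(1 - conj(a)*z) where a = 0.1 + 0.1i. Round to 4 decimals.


Step 1: Numerator z0 - a = 0.4 - (0.1 + 0.1i) = 0.3 - 0.1i
Step 2: Denominator 1 - conj(a)*z0 = 1 - (0.1 - 0.1i)*0.4 = 0.96 + 0.04i
Step 3: |z0 - a|^2 = 0.3^2 + (-0.1)^2 = 0.1; |1 - conj(a)*z0|^2 = 0.96^2 + 0.04^2 = 0.9232
Step 4: |B_a(0.4)| = sqrt(0.1 / 0.9232) = sqrt(0.108319)
Step 5: = 0.3291

0.3291


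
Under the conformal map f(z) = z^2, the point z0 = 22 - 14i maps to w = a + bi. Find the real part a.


Step 1: z0 = 22 - 14i
Step 2: z0^2 = 22^2 - (-14)^2 - 616i
Step 3: real part = 484 - 196 = 288

288


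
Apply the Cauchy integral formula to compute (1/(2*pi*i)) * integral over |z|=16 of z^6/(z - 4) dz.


Step 1: f(z) = z^6, a = 4 is inside |z| = 16
Step 2: By Cauchy integral formula: (1/(2pi*i)) * integral = f(a)
Step 3: f(4) = 4^6 = 4096

4096


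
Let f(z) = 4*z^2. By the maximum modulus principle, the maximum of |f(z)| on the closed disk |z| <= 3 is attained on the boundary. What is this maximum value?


Step 1: On |z| = 3, |f(z)| = 4 * |z|^2 = 4 * 3^2
Step 2: By maximum modulus principle, maximum is on boundary.
Step 3: Maximum = 4 * 9 = 36

36


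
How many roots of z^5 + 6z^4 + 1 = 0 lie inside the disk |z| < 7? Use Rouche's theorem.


Step 1: On |z| = 7 the three terms have sizes |z^5| = 7^5 = 16807, |6z^4| = 6*7^4 = 14406, |1| = 1
Step 2: The dominant term is g(z) = z^5; let h(z) = 6z^4 + 1 so f = g + h
Step 3: On |z| = 7: |g| = 16807 and |h| <= 14406 + 1 = 14407
Step 4: Since 16807 > 14407, |h| < |g| on |z| = 7, so by Rouche f has the same number of zeros as g inside |z| < 7
Step 5: g(z) = z^5 has 5 zeros (all at the origin) inside |z| < 7. Answer = 5

5


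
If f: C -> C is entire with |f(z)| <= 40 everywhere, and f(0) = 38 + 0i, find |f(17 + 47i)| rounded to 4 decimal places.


Step 1: By Liouville's theorem, a bounded entire function is constant.
Step 2: f(z) = f(0) = 38 + 0i for all z.
Step 3: |f(w)| = |38 + 0i| = sqrt(1444 + 0)
Step 4: = 38.0

38.0


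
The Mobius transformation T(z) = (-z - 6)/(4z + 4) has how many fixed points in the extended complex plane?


Step 1: Fixed points satisfy T(z) = z
Step 2: 4z^2 + 5z + 6 = 0
Step 3: Discriminant = 5^2 - 4*4*6 = -71
Step 4: Number of fixed points = 2

2


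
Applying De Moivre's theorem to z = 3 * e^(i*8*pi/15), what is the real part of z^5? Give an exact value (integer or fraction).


Step 1: By De Moivre's theorem, z^5 = 3^5 * e^(i*5*8*pi/15) = 243 * (cos(8*pi/3) + i*sin(8*pi/3))
Step 2: |z|^5 = 3^5 = 243
Step 3: Reduce the angle mod 2*pi: 8*pi/3 - 2*pi = 2*pi/3
Step 4: cos(2*pi/3) = -1/2
Step 5: Re(z^5) = 243 * (-1/2) = -243/2

-243/2


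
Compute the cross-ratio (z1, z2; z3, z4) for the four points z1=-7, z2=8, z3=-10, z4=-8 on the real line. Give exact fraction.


Step 1: (z1-z3)(z2-z4) = 3 * 16 = 48
Step 2: (z1-z4)(z2-z3) = 1 * 18 = 18
Step 3: Cross-ratio = 48/18 = 8/3

8/3


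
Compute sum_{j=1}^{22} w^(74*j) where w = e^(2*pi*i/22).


Step 1: The sum sum_{j=1}^{n} w^(k*j) equals n if n | k, else 0.
Step 2: Here n = 22, k = 74
Step 3: Does n divide k? 22 | 74 -> False
Step 4: Sum = 0

0


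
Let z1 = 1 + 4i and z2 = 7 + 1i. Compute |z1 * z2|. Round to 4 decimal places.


Step 1: |z1| = sqrt(1^2 + 4^2) = sqrt(17)
Step 2: |z2| = sqrt(7^2 + 1^2) = sqrt(50)
Step 3: |z1*z2| = |z1|*|z2| = sqrt(17) * sqrt(50) = sqrt(17 * 50) = sqrt(850)
Step 4: = 29.1548

29.1548


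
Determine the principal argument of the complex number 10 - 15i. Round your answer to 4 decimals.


Step 1: z = 10 - 15i
Step 2: arg(z) = atan2(-15, 10)
Step 3: arg(z) = -0.9828

-0.9828


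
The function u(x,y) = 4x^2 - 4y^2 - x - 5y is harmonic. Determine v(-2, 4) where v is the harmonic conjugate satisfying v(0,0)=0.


Step 1: v_x = -u_y = 8y + 5
Step 2: v_y = u_x = 8x - 1
Step 3: v = 8xy + 5x - y + C
Step 4: v(0,0) = 0 => C = 0
Step 5: v(-2, 4) = -78

-78


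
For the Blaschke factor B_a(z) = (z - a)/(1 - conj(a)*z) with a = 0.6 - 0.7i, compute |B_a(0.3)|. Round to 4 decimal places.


Step 1: Numerator z0 - a = 0.3 - (0.6 - 0.7i) = -0.3 + 0.7i
Step 2: Denominator 1 - conj(a)*z0 = 1 - (0.6 + 0.7i)*0.3 = 0.82 - 0.21i
Step 3: |z0 - a|^2 = (-0.3)^2 + 0.7^2 = 0.58; |1 - conj(a)*z0|^2 = 0.82^2 + (-0.21)^2 = 0.7165
Step 4: |B_a(0.3)| = sqrt(0.58 / 0.7165) = sqrt(0.809491)
Step 5: = 0.8997

0.8997


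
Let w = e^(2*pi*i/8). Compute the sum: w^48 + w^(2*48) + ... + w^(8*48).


Step 1: The sum sum_{j=1}^{n} w^(k*j) equals n if n | k, else 0.
Step 2: Here n = 8, k = 48
Step 3: Does n divide k? 8 | 48 -> True
Step 4: Sum = 8

8


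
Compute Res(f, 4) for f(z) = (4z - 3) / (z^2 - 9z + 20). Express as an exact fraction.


Step 1: Q(z) = z^2 - 9z + 20 = (z - 4)(z - 5)
Step 2: Q'(z) = 2z - 9
Step 3: Q'(4) = -1, P(4) = 13
Step 4: Res = P(4)/Q'(4) = 13/(-1) = -13

-13


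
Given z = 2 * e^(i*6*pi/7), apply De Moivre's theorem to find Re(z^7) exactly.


Step 1: By De Moivre's theorem, z^7 = 2^7 * e^(i*7*6*pi/7) = 128 * (cos(6*pi) + i*sin(6*pi))
Step 2: |z|^7 = 2^7 = 128
Step 3: Reduce the angle mod 2*pi: 6*pi - 6*pi = 0
Step 4: cos(0) = 1
Step 5: Re(z^7) = 128 * 1 = 128

128


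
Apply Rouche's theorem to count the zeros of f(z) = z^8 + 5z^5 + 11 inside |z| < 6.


Step 1: On |z| = 6 the three terms have sizes |z^8| = 6^8 = 1679616, |5z^5| = 5*6^5 = 38880, |11| = 11
Step 2: The dominant term is g(z) = z^8; let h(z) = 5z^5 + 11 so f = g + h
Step 3: On |z| = 6: |g| = 1679616 and |h| <= 38880 + 11 = 38891
Step 4: Since 1679616 > 38891, |h| < |g| on |z| = 6, so by Rouche f has the same number of zeros as g inside |z| < 6
Step 5: g(z) = z^8 has 8 zeros (all at the origin) inside |z| < 6. Answer = 8

8


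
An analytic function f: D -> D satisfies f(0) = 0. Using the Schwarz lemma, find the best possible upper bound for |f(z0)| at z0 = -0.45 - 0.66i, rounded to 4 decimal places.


Step 1: Schwarz lemma: if f: D -> D is analytic with f(0) = 0, then |f(z)| <= |z| for all z in D, and this is sharp (f(z) = z).
Step 2: |z0|^2 = (-0.45)^2 + (-0.66)^2 = 0.6381
Step 3: |z0| = sqrt(0.6381) = 0.798812
Step 4: Best bound = |z0| = 0.7988

0.7988
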